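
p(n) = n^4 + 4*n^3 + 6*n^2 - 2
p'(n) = 4*n^3 + 12*n^2 + 12*n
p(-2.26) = 8.56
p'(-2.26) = -12.00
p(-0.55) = -0.76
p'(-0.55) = -3.64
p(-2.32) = 9.32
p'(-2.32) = -13.20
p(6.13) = 2556.87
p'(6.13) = 1445.87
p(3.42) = 364.99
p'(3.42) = 341.40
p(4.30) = 768.85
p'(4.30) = 591.51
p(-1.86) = 4.99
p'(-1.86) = -6.54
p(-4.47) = 159.86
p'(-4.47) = -171.13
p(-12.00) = 14686.00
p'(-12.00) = -5328.00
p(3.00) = 241.00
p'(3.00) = 252.00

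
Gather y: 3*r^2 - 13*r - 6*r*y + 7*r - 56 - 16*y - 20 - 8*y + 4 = 3*r^2 - 6*r + y*(-6*r - 24) - 72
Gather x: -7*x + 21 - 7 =14 - 7*x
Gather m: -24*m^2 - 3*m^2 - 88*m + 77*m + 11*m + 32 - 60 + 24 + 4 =-27*m^2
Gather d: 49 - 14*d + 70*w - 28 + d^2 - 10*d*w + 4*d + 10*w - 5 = d^2 + d*(-10*w - 10) + 80*w + 16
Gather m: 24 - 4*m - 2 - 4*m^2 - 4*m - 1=-4*m^2 - 8*m + 21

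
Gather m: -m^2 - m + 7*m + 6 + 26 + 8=-m^2 + 6*m + 40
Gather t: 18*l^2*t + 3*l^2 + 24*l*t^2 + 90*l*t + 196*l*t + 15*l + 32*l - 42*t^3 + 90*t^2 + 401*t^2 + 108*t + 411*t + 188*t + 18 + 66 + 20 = 3*l^2 + 47*l - 42*t^3 + t^2*(24*l + 491) + t*(18*l^2 + 286*l + 707) + 104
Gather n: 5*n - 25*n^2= -25*n^2 + 5*n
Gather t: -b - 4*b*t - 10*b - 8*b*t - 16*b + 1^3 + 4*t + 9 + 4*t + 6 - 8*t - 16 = -12*b*t - 27*b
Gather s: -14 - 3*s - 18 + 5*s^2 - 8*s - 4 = 5*s^2 - 11*s - 36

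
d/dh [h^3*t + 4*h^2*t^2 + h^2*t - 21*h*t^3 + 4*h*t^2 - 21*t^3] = t*(3*h^2 + 8*h*t + 2*h - 21*t^2 + 4*t)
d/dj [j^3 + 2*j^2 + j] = 3*j^2 + 4*j + 1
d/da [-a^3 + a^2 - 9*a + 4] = -3*a^2 + 2*a - 9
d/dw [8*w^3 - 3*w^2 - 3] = 6*w*(4*w - 1)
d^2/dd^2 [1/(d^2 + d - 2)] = 2*(-d^2 - d + (2*d + 1)^2 + 2)/(d^2 + d - 2)^3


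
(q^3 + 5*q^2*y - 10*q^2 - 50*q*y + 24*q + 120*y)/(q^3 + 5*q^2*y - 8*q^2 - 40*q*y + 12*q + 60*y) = (q - 4)/(q - 2)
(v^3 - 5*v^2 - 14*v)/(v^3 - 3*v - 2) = v*(-v^2 + 5*v + 14)/(-v^3 + 3*v + 2)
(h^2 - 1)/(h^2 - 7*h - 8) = (h - 1)/(h - 8)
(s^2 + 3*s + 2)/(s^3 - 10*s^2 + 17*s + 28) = (s + 2)/(s^2 - 11*s + 28)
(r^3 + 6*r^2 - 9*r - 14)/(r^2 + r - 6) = (r^2 + 8*r + 7)/(r + 3)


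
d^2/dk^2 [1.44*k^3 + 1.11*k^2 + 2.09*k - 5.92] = 8.64*k + 2.22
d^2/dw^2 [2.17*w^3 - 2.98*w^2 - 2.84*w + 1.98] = 13.02*w - 5.96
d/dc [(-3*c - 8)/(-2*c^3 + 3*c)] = 12*(-c^3 - 4*c^2 + 2)/(c^2*(4*c^4 - 12*c^2 + 9))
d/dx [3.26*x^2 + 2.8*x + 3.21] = 6.52*x + 2.8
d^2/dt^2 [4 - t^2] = -2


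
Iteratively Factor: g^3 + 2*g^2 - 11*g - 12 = (g - 3)*(g^2 + 5*g + 4) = (g - 3)*(g + 4)*(g + 1)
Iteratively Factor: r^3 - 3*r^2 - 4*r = (r - 4)*(r^2 + r) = (r - 4)*(r + 1)*(r)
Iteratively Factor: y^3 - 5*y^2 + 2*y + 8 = (y + 1)*(y^2 - 6*y + 8) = (y - 2)*(y + 1)*(y - 4)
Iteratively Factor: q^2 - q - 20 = (q - 5)*(q + 4)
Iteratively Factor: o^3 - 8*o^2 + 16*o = (o)*(o^2 - 8*o + 16) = o*(o - 4)*(o - 4)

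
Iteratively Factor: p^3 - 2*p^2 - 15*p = (p)*(p^2 - 2*p - 15) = p*(p + 3)*(p - 5)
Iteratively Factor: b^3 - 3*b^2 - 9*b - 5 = (b + 1)*(b^2 - 4*b - 5) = (b + 1)^2*(b - 5)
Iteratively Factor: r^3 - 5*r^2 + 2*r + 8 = (r - 4)*(r^2 - r - 2) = (r - 4)*(r - 2)*(r + 1)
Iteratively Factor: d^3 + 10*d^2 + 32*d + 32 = (d + 4)*(d^2 + 6*d + 8) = (d + 4)^2*(d + 2)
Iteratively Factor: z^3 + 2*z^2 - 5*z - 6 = (z + 3)*(z^2 - z - 2) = (z + 1)*(z + 3)*(z - 2)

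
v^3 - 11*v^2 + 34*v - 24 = (v - 6)*(v - 4)*(v - 1)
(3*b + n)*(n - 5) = 3*b*n - 15*b + n^2 - 5*n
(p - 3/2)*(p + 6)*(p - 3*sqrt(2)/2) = p^3 - 3*sqrt(2)*p^2/2 + 9*p^2/2 - 27*sqrt(2)*p/4 - 9*p + 27*sqrt(2)/2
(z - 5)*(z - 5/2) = z^2 - 15*z/2 + 25/2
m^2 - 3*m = m*(m - 3)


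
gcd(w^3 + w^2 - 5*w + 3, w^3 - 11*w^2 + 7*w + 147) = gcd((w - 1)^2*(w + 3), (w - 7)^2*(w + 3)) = w + 3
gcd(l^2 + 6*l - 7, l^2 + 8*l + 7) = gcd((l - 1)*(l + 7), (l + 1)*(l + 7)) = l + 7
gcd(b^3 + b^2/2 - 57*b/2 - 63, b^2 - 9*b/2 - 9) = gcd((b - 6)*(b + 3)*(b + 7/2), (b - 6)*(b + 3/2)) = b - 6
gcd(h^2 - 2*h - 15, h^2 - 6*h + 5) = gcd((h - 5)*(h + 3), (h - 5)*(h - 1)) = h - 5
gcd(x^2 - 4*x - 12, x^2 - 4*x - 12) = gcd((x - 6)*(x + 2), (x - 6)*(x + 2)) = x^2 - 4*x - 12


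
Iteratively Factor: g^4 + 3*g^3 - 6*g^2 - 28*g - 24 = (g + 2)*(g^3 + g^2 - 8*g - 12) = (g + 2)^2*(g^2 - g - 6) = (g + 2)^3*(g - 3)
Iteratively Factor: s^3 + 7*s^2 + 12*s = (s + 3)*(s^2 + 4*s) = (s + 3)*(s + 4)*(s)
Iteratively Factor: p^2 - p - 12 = (p - 4)*(p + 3)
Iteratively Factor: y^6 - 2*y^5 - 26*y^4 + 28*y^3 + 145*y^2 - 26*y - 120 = (y + 2)*(y^5 - 4*y^4 - 18*y^3 + 64*y^2 + 17*y - 60) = (y + 2)*(y + 4)*(y^4 - 8*y^3 + 14*y^2 + 8*y - 15) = (y - 3)*(y + 2)*(y + 4)*(y^3 - 5*y^2 - y + 5) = (y - 3)*(y + 1)*(y + 2)*(y + 4)*(y^2 - 6*y + 5) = (y - 5)*(y - 3)*(y + 1)*(y + 2)*(y + 4)*(y - 1)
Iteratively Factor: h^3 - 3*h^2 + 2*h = (h - 1)*(h^2 - 2*h) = h*(h - 1)*(h - 2)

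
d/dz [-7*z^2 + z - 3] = 1 - 14*z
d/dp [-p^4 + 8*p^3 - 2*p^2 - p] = -4*p^3 + 24*p^2 - 4*p - 1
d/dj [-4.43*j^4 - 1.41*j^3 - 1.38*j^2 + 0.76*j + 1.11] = -17.72*j^3 - 4.23*j^2 - 2.76*j + 0.76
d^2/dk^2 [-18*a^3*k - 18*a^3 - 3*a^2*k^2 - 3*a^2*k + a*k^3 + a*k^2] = 2*a*(-3*a + 3*k + 1)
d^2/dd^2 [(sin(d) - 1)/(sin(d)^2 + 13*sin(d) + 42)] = (-sin(d)^5 + 17*sin(d)^4 + 293*sin(d)^3 + 541*sin(d)^2 - 2640*sin(d) - 1346)/(sin(d)^2 + 13*sin(d) + 42)^3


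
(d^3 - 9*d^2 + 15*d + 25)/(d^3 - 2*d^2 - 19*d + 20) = (d^2 - 4*d - 5)/(d^2 + 3*d - 4)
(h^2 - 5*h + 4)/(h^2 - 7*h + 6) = (h - 4)/(h - 6)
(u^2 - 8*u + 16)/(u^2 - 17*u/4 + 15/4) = 4*(u^2 - 8*u + 16)/(4*u^2 - 17*u + 15)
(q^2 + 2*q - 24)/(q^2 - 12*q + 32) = (q + 6)/(q - 8)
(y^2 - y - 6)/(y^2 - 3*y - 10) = (y - 3)/(y - 5)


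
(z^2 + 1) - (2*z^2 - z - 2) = -z^2 + z + 3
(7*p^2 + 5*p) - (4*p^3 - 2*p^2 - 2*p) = -4*p^3 + 9*p^2 + 7*p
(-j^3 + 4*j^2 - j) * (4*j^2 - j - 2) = -4*j^5 + 17*j^4 - 6*j^3 - 7*j^2 + 2*j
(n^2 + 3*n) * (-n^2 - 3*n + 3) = -n^4 - 6*n^3 - 6*n^2 + 9*n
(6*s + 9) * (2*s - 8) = 12*s^2 - 30*s - 72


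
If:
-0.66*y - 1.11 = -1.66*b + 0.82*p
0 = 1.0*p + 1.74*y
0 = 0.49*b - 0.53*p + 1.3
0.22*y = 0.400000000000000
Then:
No Solution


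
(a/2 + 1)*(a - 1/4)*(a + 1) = a^3/2 + 11*a^2/8 + 5*a/8 - 1/4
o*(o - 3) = o^2 - 3*o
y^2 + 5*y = y*(y + 5)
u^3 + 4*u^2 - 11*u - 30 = (u - 3)*(u + 2)*(u + 5)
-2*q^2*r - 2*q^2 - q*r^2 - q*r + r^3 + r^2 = (-2*q + r)*(q + r)*(r + 1)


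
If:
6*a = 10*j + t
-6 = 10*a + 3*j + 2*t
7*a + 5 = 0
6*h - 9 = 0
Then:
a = -5/7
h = 3/2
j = -4/7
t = 10/7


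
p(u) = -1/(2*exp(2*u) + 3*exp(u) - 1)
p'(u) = -(-4*exp(2*u) - 3*exp(u))/(2*exp(2*u) + 3*exp(u) - 1)^2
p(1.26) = -0.03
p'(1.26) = 0.05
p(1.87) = -0.01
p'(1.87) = 0.02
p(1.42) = -0.02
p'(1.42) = 0.04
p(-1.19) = -10.23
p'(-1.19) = 134.22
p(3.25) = -0.00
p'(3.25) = 0.00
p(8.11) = -0.00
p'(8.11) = 0.00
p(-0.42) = -0.55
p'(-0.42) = 1.10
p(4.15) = -0.00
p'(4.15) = 0.00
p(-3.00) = 1.18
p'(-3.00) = 0.22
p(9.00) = 0.00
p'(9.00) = 0.00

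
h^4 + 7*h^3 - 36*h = h*(h - 2)*(h + 3)*(h + 6)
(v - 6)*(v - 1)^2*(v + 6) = v^4 - 2*v^3 - 35*v^2 + 72*v - 36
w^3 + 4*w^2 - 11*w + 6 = (w - 1)^2*(w + 6)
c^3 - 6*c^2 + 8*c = c*(c - 4)*(c - 2)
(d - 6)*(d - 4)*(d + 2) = d^3 - 8*d^2 + 4*d + 48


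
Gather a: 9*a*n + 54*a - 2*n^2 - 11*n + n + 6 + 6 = a*(9*n + 54) - 2*n^2 - 10*n + 12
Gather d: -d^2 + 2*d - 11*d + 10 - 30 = -d^2 - 9*d - 20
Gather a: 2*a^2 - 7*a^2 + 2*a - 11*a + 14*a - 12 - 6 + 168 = -5*a^2 + 5*a + 150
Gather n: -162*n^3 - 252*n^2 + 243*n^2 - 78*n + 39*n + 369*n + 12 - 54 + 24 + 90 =-162*n^3 - 9*n^2 + 330*n + 72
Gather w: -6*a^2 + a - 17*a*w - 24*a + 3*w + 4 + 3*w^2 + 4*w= -6*a^2 - 23*a + 3*w^2 + w*(7 - 17*a) + 4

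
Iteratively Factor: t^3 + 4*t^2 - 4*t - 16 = (t + 2)*(t^2 + 2*t - 8) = (t - 2)*(t + 2)*(t + 4)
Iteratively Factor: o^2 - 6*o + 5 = (o - 1)*(o - 5)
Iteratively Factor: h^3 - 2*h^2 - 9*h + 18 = (h + 3)*(h^2 - 5*h + 6) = (h - 2)*(h + 3)*(h - 3)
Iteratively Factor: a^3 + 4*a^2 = (a + 4)*(a^2) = a*(a + 4)*(a)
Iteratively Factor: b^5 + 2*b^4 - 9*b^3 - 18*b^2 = (b)*(b^4 + 2*b^3 - 9*b^2 - 18*b) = b*(b + 2)*(b^3 - 9*b) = b^2*(b + 2)*(b^2 - 9) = b^2*(b + 2)*(b + 3)*(b - 3)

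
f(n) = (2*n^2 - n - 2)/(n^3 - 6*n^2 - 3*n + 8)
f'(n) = (4*n - 1)/(n^3 - 6*n^2 - 3*n + 8) + (-3*n^2 + 12*n + 3)*(2*n^2 - n - 2)/(n^3 - 6*n^2 - 3*n + 8)^2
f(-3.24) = -0.28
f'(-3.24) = -0.06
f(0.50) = -0.39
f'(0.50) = -0.43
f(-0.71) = -0.04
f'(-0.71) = -0.53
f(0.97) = -3.05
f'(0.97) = -92.68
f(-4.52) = -0.22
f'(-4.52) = -0.03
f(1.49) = -0.15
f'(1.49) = -0.44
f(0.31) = -0.32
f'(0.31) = -0.28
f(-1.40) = -1.44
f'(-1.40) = -9.44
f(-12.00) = -0.12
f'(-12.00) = -0.00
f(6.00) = -6.40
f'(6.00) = -23.42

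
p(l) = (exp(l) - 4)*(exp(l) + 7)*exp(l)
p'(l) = (exp(l) - 4)*(exp(l) + 7)*exp(l) + (exp(l) - 4)*exp(2*l) + (exp(l) + 7)*exp(2*l) = (3*exp(2*l) + 6*exp(l) - 28)*exp(l)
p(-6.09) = -0.06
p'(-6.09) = -0.06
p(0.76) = -36.38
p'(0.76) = -3.11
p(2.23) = 803.39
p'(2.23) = 2671.50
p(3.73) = 76447.21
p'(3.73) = 226464.22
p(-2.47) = -2.35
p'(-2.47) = -2.32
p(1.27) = -16.51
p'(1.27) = 111.83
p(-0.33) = -18.21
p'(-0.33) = -15.91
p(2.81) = 4945.09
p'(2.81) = 14937.76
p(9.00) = 532244993622.86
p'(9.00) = 1596538454733.87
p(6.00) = 66136937.51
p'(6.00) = 197945140.15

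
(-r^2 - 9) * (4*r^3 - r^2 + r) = -4*r^5 + r^4 - 37*r^3 + 9*r^2 - 9*r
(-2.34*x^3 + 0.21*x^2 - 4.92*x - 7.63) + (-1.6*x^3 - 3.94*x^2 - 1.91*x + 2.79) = -3.94*x^3 - 3.73*x^2 - 6.83*x - 4.84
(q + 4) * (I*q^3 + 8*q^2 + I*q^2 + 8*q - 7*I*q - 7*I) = I*q^4 + 8*q^3 + 5*I*q^3 + 40*q^2 - 3*I*q^2 + 32*q - 35*I*q - 28*I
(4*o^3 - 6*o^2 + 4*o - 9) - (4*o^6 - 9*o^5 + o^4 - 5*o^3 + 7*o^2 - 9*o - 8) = -4*o^6 + 9*o^5 - o^4 + 9*o^3 - 13*o^2 + 13*o - 1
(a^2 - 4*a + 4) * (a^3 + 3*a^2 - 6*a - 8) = a^5 - a^4 - 14*a^3 + 28*a^2 + 8*a - 32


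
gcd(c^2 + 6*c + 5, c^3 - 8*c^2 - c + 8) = c + 1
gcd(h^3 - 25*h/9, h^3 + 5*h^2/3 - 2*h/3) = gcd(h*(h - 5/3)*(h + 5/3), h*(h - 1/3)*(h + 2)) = h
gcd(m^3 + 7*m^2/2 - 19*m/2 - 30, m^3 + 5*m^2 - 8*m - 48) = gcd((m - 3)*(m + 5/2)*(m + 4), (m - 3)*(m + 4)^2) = m^2 + m - 12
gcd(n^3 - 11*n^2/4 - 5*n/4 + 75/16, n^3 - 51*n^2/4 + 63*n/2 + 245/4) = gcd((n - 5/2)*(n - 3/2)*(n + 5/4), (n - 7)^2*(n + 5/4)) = n + 5/4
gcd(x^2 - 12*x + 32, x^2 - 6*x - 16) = x - 8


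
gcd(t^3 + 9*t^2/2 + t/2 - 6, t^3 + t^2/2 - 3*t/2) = t^2 + t/2 - 3/2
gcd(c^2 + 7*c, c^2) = c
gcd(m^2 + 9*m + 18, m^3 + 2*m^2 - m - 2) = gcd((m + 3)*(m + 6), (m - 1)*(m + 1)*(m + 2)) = 1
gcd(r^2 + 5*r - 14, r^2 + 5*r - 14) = r^2 + 5*r - 14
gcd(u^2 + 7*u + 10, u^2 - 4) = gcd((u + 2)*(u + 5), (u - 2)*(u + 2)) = u + 2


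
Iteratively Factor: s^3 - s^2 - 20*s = (s + 4)*(s^2 - 5*s) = (s - 5)*(s + 4)*(s)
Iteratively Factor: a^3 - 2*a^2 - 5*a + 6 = (a - 3)*(a^2 + a - 2) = (a - 3)*(a + 2)*(a - 1)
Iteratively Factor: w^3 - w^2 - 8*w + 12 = (w - 2)*(w^2 + w - 6) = (w - 2)*(w + 3)*(w - 2)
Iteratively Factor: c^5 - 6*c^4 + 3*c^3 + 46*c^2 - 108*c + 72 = (c - 2)*(c^4 - 4*c^3 - 5*c^2 + 36*c - 36) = (c - 2)*(c + 3)*(c^3 - 7*c^2 + 16*c - 12) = (c - 2)^2*(c + 3)*(c^2 - 5*c + 6) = (c - 2)^3*(c + 3)*(c - 3)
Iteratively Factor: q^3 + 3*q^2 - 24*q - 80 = (q + 4)*(q^2 - q - 20) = (q + 4)^2*(q - 5)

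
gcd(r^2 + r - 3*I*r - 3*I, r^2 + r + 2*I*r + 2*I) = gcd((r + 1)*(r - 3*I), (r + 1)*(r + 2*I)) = r + 1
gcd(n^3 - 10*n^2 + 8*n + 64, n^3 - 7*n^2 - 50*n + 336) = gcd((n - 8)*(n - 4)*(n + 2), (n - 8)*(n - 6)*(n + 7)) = n - 8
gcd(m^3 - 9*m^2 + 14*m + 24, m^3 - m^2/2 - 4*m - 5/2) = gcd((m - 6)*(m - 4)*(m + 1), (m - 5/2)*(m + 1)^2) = m + 1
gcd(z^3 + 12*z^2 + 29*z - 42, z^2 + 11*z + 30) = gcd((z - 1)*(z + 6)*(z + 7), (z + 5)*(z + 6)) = z + 6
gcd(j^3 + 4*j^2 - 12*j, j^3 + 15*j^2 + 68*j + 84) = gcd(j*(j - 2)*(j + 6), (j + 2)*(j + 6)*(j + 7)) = j + 6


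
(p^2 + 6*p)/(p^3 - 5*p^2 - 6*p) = (p + 6)/(p^2 - 5*p - 6)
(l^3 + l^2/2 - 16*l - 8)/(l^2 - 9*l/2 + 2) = (2*l^2 + 9*l + 4)/(2*l - 1)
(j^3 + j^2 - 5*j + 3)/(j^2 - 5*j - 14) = (-j^3 - j^2 + 5*j - 3)/(-j^2 + 5*j + 14)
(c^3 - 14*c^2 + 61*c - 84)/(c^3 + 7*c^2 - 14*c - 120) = (c^2 - 10*c + 21)/(c^2 + 11*c + 30)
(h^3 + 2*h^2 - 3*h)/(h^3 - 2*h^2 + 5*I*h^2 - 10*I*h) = (h^2 + 2*h - 3)/(h^2 + h*(-2 + 5*I) - 10*I)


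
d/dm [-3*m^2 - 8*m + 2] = -6*m - 8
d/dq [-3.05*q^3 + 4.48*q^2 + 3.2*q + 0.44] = -9.15*q^2 + 8.96*q + 3.2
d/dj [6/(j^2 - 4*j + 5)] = 12*(2 - j)/(j^2 - 4*j + 5)^2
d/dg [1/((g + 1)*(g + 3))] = 2*(-g - 2)/(g^4 + 8*g^3 + 22*g^2 + 24*g + 9)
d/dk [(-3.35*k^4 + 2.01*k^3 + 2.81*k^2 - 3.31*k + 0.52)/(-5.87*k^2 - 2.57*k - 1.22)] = (39.329*k^5 + 14.0298*k^4 + 6.0166*k^3 - 34.008*k^2 - 0.7516*k + 5.3746)/(34.4569*k^4 + 30.1718*k^3 + 20.9277*k^2 + 6.2708*k + 1.4884)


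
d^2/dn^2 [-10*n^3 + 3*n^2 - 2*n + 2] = 6 - 60*n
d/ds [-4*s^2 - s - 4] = -8*s - 1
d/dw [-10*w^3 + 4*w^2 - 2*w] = -30*w^2 + 8*w - 2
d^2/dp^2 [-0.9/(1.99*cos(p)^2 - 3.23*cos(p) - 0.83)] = (-14.25636*(1 - cos(p)^2)^2 + 17.35479*cos(p)^3 - 22.46391*cos(p)^2 - 32.29677*cos(p) + 36.00864)/(-1.99*cos(p)^2 + 3.23*cos(p) + 0.83)^3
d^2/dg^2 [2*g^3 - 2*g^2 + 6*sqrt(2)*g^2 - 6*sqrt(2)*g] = 12*g - 4 + 12*sqrt(2)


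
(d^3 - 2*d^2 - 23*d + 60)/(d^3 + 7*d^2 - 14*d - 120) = (d - 3)/(d + 6)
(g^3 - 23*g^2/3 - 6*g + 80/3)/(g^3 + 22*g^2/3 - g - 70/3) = (g - 8)/(g + 7)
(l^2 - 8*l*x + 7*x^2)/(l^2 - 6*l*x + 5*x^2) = (-l + 7*x)/(-l + 5*x)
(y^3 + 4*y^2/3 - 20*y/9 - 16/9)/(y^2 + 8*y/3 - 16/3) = (3*y^2 + 8*y + 4)/(3*(y + 4))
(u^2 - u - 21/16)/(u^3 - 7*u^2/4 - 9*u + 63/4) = (u + 3/4)/(u^2 - 9)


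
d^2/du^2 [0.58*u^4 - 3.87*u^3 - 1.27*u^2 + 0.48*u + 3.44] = 6.96*u^2 - 23.22*u - 2.54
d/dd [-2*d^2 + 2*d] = 2 - 4*d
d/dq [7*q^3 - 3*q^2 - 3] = 3*q*(7*q - 2)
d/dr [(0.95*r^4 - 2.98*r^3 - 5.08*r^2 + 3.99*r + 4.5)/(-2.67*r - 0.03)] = (-7.6095*r^4 + 15.7992*r^3 + 13.8318*r^2 + 0.3048*r + 11.8953)/(7.1289*r^2 + 0.1602*r + 0.0009)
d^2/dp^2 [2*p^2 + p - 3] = 4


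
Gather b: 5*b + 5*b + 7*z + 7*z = 10*b + 14*z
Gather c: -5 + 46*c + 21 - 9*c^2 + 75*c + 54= -9*c^2 + 121*c + 70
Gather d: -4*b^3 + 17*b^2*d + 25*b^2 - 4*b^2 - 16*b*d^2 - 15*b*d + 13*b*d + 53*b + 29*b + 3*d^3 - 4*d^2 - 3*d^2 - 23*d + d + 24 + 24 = -4*b^3 + 21*b^2 + 82*b + 3*d^3 + d^2*(-16*b - 7) + d*(17*b^2 - 2*b - 22) + 48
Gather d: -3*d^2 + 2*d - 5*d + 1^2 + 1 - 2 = -3*d^2 - 3*d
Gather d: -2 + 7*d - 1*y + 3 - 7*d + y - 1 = 0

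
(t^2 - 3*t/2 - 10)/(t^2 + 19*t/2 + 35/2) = (t - 4)/(t + 7)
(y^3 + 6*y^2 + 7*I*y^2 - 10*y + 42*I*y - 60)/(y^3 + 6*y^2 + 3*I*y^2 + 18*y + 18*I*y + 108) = (y^2 + 7*I*y - 10)/(y^2 + 3*I*y + 18)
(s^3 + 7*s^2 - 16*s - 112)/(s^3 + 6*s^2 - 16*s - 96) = (s + 7)/(s + 6)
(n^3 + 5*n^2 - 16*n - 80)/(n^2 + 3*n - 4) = (n^2 + n - 20)/(n - 1)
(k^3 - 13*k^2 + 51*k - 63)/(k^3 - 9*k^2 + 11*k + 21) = (k - 3)/(k + 1)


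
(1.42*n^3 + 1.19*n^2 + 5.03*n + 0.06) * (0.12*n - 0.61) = 0.1704*n^4 - 0.7234*n^3 - 0.1223*n^2 - 3.0611*n - 0.0366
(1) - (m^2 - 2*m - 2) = -m^2 + 2*m + 3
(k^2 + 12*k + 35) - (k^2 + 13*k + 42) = -k - 7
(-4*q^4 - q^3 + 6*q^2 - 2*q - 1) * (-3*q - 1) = 12*q^5 + 7*q^4 - 17*q^3 + 5*q + 1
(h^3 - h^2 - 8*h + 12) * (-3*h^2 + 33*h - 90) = -3*h^5 + 36*h^4 - 99*h^3 - 210*h^2 + 1116*h - 1080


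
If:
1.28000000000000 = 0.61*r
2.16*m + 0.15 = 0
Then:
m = -0.07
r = 2.10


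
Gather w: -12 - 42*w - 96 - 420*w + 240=132 - 462*w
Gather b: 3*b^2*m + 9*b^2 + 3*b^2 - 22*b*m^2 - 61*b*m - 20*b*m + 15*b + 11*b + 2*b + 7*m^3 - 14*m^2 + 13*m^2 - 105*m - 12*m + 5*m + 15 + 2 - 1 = b^2*(3*m + 12) + b*(-22*m^2 - 81*m + 28) + 7*m^3 - m^2 - 112*m + 16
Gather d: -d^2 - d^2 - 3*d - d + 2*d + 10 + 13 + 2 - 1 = -2*d^2 - 2*d + 24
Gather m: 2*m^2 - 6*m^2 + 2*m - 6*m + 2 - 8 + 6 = -4*m^2 - 4*m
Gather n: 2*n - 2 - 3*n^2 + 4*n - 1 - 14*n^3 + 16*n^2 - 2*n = -14*n^3 + 13*n^2 + 4*n - 3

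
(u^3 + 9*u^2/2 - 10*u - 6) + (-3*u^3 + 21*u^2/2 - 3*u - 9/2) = -2*u^3 + 15*u^2 - 13*u - 21/2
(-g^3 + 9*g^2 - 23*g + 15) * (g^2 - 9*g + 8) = -g^5 + 18*g^4 - 112*g^3 + 294*g^2 - 319*g + 120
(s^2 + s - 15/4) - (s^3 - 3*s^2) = -s^3 + 4*s^2 + s - 15/4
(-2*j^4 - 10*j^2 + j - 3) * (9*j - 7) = -18*j^5 + 14*j^4 - 90*j^3 + 79*j^2 - 34*j + 21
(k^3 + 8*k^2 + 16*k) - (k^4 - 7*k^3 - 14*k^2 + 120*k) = -k^4 + 8*k^3 + 22*k^2 - 104*k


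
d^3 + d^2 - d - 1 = (d - 1)*(d + 1)^2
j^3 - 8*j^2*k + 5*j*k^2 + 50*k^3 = (j - 5*k)^2*(j + 2*k)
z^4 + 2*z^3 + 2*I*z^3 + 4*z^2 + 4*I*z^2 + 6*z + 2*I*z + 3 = (z - I)*(z + 3*I)*(-I*z - I)*(I*z + I)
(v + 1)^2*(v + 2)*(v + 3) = v^4 + 7*v^3 + 17*v^2 + 17*v + 6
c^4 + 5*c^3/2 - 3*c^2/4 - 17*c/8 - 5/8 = (c - 1)*(c + 1/2)^2*(c + 5/2)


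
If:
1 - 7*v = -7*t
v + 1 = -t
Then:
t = -4/7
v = -3/7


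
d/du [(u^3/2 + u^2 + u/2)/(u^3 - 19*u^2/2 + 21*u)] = (-23*u^2 + 80*u + 103)/(4*u^4 - 76*u^3 + 529*u^2 - 1596*u + 1764)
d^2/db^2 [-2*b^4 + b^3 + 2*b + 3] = 6*b*(1 - 4*b)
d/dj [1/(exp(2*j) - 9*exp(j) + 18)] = (9 - 2*exp(j))*exp(j)/(exp(2*j) - 9*exp(j) + 18)^2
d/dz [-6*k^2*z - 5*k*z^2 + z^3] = -6*k^2 - 10*k*z + 3*z^2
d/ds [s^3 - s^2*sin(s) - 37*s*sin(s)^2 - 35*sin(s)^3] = -s^2*cos(s) + 3*s^2 - 2*s*sin(s) - 37*s*sin(2*s) - 105*sin(s)^2*cos(s) - 37*sin(s)^2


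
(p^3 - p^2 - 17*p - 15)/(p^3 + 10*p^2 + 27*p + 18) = (p - 5)/(p + 6)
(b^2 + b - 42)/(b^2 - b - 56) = (b - 6)/(b - 8)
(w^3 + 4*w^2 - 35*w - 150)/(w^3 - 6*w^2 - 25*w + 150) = (w + 5)/(w - 5)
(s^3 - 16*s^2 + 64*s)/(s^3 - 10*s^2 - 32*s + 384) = s/(s + 6)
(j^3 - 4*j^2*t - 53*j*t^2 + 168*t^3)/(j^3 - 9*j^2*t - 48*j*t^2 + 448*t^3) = (-j + 3*t)/(-j + 8*t)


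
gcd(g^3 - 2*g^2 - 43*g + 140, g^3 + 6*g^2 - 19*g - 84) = g^2 + 3*g - 28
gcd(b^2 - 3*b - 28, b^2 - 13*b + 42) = b - 7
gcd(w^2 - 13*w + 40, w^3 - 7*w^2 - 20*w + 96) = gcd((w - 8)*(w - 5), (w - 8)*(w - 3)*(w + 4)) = w - 8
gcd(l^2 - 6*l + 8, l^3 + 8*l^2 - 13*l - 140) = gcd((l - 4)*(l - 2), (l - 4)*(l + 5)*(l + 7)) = l - 4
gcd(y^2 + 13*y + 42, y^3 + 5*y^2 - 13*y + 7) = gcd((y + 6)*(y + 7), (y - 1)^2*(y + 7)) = y + 7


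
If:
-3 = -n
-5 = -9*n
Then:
No Solution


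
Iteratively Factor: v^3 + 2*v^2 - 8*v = (v)*(v^2 + 2*v - 8) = v*(v + 4)*(v - 2)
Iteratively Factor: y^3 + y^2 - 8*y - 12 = (y + 2)*(y^2 - y - 6) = (y - 3)*(y + 2)*(y + 2)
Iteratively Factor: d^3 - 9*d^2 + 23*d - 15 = (d - 1)*(d^2 - 8*d + 15) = (d - 5)*(d - 1)*(d - 3)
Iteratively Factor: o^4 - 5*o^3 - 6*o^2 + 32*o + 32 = (o + 2)*(o^3 - 7*o^2 + 8*o + 16) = (o - 4)*(o + 2)*(o^2 - 3*o - 4) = (o - 4)^2*(o + 2)*(o + 1)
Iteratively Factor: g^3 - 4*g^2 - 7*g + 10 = (g - 5)*(g^2 + g - 2) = (g - 5)*(g - 1)*(g + 2)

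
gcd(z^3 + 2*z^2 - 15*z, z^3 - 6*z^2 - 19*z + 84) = z - 3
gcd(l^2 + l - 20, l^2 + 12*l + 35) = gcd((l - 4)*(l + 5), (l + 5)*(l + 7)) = l + 5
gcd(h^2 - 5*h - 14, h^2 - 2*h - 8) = h + 2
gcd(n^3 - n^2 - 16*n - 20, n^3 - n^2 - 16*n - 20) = n^3 - n^2 - 16*n - 20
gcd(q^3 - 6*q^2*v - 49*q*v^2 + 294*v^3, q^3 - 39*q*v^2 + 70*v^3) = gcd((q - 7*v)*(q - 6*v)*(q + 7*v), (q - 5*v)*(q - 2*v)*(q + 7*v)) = q + 7*v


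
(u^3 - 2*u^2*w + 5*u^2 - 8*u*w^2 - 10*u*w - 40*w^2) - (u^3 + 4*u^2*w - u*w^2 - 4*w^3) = -6*u^2*w + 5*u^2 - 7*u*w^2 - 10*u*w + 4*w^3 - 40*w^2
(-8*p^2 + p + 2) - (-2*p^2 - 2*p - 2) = -6*p^2 + 3*p + 4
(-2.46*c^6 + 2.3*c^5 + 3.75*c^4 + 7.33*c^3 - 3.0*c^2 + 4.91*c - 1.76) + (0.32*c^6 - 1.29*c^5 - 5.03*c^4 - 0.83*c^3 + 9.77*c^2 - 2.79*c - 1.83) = -2.14*c^6 + 1.01*c^5 - 1.28*c^4 + 6.5*c^3 + 6.77*c^2 + 2.12*c - 3.59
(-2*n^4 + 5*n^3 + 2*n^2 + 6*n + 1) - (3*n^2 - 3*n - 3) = -2*n^4 + 5*n^3 - n^2 + 9*n + 4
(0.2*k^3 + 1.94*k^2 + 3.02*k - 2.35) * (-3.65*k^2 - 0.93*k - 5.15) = -0.73*k^5 - 7.267*k^4 - 13.8572*k^3 - 4.2221*k^2 - 13.3675*k + 12.1025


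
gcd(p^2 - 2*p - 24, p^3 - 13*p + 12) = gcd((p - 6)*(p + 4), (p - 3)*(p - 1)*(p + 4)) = p + 4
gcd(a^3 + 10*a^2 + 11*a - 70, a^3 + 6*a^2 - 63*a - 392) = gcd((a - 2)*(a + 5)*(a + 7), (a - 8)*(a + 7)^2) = a + 7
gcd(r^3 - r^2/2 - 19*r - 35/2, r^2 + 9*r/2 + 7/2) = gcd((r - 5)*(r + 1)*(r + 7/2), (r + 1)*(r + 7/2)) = r^2 + 9*r/2 + 7/2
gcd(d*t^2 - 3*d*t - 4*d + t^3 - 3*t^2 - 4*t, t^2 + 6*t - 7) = 1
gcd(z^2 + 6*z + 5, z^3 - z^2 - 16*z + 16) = 1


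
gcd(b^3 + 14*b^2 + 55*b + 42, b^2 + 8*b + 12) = b + 6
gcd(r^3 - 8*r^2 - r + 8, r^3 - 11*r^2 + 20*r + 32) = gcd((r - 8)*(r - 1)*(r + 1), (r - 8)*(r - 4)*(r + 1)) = r^2 - 7*r - 8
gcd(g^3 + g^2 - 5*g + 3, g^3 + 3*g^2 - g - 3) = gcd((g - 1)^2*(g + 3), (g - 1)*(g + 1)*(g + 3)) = g^2 + 2*g - 3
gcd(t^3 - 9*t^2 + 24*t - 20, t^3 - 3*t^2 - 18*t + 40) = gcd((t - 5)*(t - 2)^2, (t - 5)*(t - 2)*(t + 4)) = t^2 - 7*t + 10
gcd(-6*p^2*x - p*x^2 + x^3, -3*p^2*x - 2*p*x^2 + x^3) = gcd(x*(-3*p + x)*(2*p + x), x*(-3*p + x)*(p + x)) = -3*p*x + x^2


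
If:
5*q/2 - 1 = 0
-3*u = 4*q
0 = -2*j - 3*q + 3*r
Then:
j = 3*r/2 - 3/5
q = 2/5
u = -8/15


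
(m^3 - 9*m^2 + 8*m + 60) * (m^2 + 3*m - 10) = m^5 - 6*m^4 - 29*m^3 + 174*m^2 + 100*m - 600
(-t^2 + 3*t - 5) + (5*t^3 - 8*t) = 5*t^3 - t^2 - 5*t - 5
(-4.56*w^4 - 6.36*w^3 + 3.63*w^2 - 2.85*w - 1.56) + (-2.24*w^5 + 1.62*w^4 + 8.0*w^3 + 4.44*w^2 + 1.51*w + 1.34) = -2.24*w^5 - 2.94*w^4 + 1.64*w^3 + 8.07*w^2 - 1.34*w - 0.22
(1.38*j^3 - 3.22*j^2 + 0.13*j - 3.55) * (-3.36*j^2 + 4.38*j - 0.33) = -4.6368*j^5 + 16.8636*j^4 - 14.9958*j^3 + 13.56*j^2 - 15.5919*j + 1.1715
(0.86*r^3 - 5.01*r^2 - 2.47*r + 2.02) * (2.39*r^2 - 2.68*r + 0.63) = 2.0554*r^5 - 14.2787*r^4 + 8.0653*r^3 + 8.2911*r^2 - 6.9697*r + 1.2726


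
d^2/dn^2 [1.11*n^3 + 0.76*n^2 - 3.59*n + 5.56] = 6.66*n + 1.52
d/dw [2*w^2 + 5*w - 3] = 4*w + 5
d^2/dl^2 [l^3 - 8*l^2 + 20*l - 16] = 6*l - 16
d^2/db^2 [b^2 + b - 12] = 2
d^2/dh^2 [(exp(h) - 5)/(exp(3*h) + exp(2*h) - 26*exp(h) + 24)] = (4*exp(6*h) - 42*exp(5*h) + 50*exp(4*h) - 46*exp(3*h) + 1326*exp(2*h) - 2276*exp(h) - 2544)*exp(h)/(exp(9*h) + 3*exp(8*h) - 75*exp(7*h) - 83*exp(6*h) + 2094*exp(5*h) - 1644*exp(4*h) - 19592*exp(3*h) + 50400*exp(2*h) - 44928*exp(h) + 13824)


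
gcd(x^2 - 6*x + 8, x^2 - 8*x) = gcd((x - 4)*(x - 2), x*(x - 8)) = 1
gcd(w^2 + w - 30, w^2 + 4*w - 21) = 1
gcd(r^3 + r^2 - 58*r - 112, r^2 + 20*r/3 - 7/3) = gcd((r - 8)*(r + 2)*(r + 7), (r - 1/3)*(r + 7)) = r + 7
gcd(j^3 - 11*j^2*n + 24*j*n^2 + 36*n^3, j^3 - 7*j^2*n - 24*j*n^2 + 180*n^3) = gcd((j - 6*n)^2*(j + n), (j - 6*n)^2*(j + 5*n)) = j^2 - 12*j*n + 36*n^2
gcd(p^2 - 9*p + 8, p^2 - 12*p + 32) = p - 8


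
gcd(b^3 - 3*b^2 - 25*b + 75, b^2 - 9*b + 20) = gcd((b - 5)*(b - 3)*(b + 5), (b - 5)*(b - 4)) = b - 5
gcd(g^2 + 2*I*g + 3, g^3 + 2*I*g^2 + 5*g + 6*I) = g + 3*I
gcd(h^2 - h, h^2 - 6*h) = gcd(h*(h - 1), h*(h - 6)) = h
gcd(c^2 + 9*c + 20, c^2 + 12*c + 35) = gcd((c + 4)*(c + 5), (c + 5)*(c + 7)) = c + 5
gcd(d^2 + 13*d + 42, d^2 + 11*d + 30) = d + 6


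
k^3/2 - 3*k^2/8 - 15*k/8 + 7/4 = (k/2 + 1)*(k - 7/4)*(k - 1)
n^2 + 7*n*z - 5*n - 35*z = (n - 5)*(n + 7*z)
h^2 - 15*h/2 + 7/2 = (h - 7)*(h - 1/2)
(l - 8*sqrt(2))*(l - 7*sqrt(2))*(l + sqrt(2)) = l^3 - 14*sqrt(2)*l^2 + 82*l + 112*sqrt(2)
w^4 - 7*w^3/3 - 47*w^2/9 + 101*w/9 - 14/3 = (w - 3)*(w - 1)*(w - 2/3)*(w + 7/3)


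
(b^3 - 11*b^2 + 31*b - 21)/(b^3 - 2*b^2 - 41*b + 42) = (b - 3)/(b + 6)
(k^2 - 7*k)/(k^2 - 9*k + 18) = k*(k - 7)/(k^2 - 9*k + 18)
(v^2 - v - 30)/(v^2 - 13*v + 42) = (v + 5)/(v - 7)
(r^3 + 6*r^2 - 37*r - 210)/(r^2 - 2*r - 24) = (r^2 + 12*r + 35)/(r + 4)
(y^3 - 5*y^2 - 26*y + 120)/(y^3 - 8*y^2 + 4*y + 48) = (y + 5)/(y + 2)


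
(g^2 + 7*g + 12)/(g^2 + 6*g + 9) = (g + 4)/(g + 3)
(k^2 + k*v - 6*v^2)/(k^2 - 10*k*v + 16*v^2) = (-k - 3*v)/(-k + 8*v)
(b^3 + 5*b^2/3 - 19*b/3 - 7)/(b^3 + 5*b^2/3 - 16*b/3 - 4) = (3*b^2 - 4*b - 7)/(3*b^2 - 4*b - 4)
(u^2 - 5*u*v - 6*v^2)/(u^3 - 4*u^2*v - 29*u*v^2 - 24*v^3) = (u - 6*v)/(u^2 - 5*u*v - 24*v^2)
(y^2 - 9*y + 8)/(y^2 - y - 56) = (y - 1)/(y + 7)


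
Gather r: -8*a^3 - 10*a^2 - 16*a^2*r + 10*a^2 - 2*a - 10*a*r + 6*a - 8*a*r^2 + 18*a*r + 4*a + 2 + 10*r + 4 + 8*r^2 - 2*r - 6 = -8*a^3 + 8*a + r^2*(8 - 8*a) + r*(-16*a^2 + 8*a + 8)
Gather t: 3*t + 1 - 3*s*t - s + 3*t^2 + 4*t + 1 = -s + 3*t^2 + t*(7 - 3*s) + 2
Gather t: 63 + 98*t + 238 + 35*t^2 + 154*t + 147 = 35*t^2 + 252*t + 448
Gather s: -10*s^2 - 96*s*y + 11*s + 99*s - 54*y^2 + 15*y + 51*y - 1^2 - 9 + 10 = -10*s^2 + s*(110 - 96*y) - 54*y^2 + 66*y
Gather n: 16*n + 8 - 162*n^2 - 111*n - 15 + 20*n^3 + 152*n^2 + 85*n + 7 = 20*n^3 - 10*n^2 - 10*n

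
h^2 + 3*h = h*(h + 3)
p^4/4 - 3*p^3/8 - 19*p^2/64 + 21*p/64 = p*(p/4 + 1/4)*(p - 7/4)*(p - 3/4)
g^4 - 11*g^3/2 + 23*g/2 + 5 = (g - 5)*(g - 2)*(g + 1/2)*(g + 1)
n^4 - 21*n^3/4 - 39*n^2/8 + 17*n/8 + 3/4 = (n - 6)*(n - 1/2)*(n + 1/4)*(n + 1)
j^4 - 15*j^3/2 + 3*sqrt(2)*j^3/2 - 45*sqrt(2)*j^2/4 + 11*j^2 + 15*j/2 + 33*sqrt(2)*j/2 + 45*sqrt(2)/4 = (j - 5)*(j - 3)*(j + 1/2)*(j + 3*sqrt(2)/2)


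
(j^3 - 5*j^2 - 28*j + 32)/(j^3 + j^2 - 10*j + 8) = (j - 8)/(j - 2)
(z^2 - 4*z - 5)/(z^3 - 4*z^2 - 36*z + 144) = (z^2 - 4*z - 5)/(z^3 - 4*z^2 - 36*z + 144)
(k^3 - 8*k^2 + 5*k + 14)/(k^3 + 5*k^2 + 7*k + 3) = (k^2 - 9*k + 14)/(k^2 + 4*k + 3)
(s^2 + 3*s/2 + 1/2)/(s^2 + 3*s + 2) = (s + 1/2)/(s + 2)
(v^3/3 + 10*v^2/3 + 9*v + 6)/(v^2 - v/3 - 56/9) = 3*(v^3 + 10*v^2 + 27*v + 18)/(9*v^2 - 3*v - 56)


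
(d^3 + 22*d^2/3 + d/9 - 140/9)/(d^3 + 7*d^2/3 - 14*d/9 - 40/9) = (d + 7)/(d + 2)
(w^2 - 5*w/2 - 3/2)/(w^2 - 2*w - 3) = (w + 1/2)/(w + 1)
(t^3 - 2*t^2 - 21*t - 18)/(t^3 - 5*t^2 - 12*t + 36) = (t + 1)/(t - 2)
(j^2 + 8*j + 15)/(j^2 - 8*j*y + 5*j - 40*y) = (-j - 3)/(-j + 8*y)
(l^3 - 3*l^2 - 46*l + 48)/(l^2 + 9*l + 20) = (l^3 - 3*l^2 - 46*l + 48)/(l^2 + 9*l + 20)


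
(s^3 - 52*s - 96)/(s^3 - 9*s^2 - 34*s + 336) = (s + 2)/(s - 7)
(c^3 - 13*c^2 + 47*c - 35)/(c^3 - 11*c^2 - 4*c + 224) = (c^2 - 6*c + 5)/(c^2 - 4*c - 32)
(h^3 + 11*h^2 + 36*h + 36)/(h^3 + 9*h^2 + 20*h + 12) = (h + 3)/(h + 1)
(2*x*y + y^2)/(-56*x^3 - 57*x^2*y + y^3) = y*(-2*x - y)/(56*x^3 + 57*x^2*y - y^3)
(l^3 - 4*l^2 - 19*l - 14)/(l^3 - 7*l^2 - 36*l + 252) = (l^2 + 3*l + 2)/(l^2 - 36)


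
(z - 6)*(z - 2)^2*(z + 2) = z^4 - 8*z^3 + 8*z^2 + 32*z - 48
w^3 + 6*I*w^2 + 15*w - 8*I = (w - I)^2*(w + 8*I)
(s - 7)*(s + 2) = s^2 - 5*s - 14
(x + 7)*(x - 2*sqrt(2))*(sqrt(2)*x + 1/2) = sqrt(2)*x^3 - 7*x^2/2 + 7*sqrt(2)*x^2 - 49*x/2 - sqrt(2)*x - 7*sqrt(2)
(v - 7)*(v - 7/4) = v^2 - 35*v/4 + 49/4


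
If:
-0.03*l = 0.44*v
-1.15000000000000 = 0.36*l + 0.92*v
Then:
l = -3.87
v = 0.26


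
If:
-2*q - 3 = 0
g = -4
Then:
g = -4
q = -3/2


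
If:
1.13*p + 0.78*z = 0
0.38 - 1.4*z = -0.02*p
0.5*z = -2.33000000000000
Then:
No Solution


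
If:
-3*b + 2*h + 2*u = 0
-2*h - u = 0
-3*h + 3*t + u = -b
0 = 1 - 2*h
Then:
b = -1/3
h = 1/2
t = 17/18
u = -1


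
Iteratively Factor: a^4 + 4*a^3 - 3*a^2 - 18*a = (a)*(a^3 + 4*a^2 - 3*a - 18) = a*(a + 3)*(a^2 + a - 6) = a*(a + 3)^2*(a - 2)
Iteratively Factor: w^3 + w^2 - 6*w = (w - 2)*(w^2 + 3*w) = w*(w - 2)*(w + 3)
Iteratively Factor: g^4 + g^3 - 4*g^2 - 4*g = (g + 1)*(g^3 - 4*g) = g*(g + 1)*(g^2 - 4) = g*(g - 2)*(g + 1)*(g + 2)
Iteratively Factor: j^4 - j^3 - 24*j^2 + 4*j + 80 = (j + 4)*(j^3 - 5*j^2 - 4*j + 20) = (j + 2)*(j + 4)*(j^2 - 7*j + 10) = (j - 2)*(j + 2)*(j + 4)*(j - 5)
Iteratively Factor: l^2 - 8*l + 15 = (l - 5)*(l - 3)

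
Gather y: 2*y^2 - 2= 2*y^2 - 2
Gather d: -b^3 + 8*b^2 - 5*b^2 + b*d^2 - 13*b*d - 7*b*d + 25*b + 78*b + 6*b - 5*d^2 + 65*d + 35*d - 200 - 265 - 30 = -b^3 + 3*b^2 + 109*b + d^2*(b - 5) + d*(100 - 20*b) - 495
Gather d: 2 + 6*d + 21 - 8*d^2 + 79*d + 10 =-8*d^2 + 85*d + 33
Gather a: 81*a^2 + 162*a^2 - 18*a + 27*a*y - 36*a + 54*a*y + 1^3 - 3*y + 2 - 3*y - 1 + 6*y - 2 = 243*a^2 + a*(81*y - 54)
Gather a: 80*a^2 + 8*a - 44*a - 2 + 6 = 80*a^2 - 36*a + 4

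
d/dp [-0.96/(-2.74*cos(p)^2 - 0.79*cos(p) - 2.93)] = (5.2608*cos(p) + 0.7584)*sin(p)/(2.74*cos(p)^2 + 0.79*cos(p) + 2.93)^2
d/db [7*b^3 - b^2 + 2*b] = 21*b^2 - 2*b + 2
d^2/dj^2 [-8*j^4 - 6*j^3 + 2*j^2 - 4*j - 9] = -96*j^2 - 36*j + 4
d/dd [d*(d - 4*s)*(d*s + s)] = s*(3*d^2 - 8*d*s + 2*d - 4*s)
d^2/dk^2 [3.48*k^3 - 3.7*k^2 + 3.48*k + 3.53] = 20.88*k - 7.4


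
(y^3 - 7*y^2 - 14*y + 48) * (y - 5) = y^4 - 12*y^3 + 21*y^2 + 118*y - 240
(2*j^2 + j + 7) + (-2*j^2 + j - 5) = 2*j + 2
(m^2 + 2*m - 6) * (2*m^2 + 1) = 2*m^4 + 4*m^3 - 11*m^2 + 2*m - 6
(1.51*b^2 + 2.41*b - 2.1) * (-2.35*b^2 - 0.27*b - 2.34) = -3.5485*b^4 - 6.0712*b^3 + 0.750900000000001*b^2 - 5.0724*b + 4.914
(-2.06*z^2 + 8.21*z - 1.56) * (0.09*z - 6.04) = -0.1854*z^3 + 13.1813*z^2 - 49.7288*z + 9.4224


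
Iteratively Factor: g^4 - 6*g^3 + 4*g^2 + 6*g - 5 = (g - 1)*(g^3 - 5*g^2 - g + 5) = (g - 1)^2*(g^2 - 4*g - 5) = (g - 5)*(g - 1)^2*(g + 1)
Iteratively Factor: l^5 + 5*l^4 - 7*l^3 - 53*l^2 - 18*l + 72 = (l + 4)*(l^4 + l^3 - 11*l^2 - 9*l + 18) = (l + 2)*(l + 4)*(l^3 - l^2 - 9*l + 9) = (l - 3)*(l + 2)*(l + 4)*(l^2 + 2*l - 3) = (l - 3)*(l + 2)*(l + 3)*(l + 4)*(l - 1)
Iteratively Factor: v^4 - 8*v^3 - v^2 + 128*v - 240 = (v + 4)*(v^3 - 12*v^2 + 47*v - 60) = (v - 5)*(v + 4)*(v^2 - 7*v + 12) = (v - 5)*(v - 3)*(v + 4)*(v - 4)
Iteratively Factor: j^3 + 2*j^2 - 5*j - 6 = (j + 3)*(j^2 - j - 2) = (j + 1)*(j + 3)*(j - 2)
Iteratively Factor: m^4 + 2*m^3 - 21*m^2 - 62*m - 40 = (m + 1)*(m^3 + m^2 - 22*m - 40) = (m + 1)*(m + 2)*(m^2 - m - 20) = (m - 5)*(m + 1)*(m + 2)*(m + 4)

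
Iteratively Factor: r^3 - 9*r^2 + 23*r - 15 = (r - 1)*(r^2 - 8*r + 15) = (r - 5)*(r - 1)*(r - 3)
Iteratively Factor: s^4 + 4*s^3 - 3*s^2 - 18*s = (s + 3)*(s^3 + s^2 - 6*s) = (s - 2)*(s + 3)*(s^2 + 3*s) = s*(s - 2)*(s + 3)*(s + 3)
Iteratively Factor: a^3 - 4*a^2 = (a - 4)*(a^2) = a*(a - 4)*(a)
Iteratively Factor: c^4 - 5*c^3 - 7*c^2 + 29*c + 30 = (c + 1)*(c^3 - 6*c^2 - c + 30) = (c + 1)*(c + 2)*(c^2 - 8*c + 15) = (c - 3)*(c + 1)*(c + 2)*(c - 5)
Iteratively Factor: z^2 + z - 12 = (z - 3)*(z + 4)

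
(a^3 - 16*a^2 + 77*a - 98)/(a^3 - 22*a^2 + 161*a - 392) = (a - 2)/(a - 8)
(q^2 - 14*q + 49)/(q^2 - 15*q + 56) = (q - 7)/(q - 8)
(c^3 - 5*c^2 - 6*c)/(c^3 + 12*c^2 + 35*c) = (c^2 - 5*c - 6)/(c^2 + 12*c + 35)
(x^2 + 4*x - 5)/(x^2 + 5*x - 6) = (x + 5)/(x + 6)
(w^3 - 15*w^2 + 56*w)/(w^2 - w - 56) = w*(w - 7)/(w + 7)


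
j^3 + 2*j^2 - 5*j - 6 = (j - 2)*(j + 1)*(j + 3)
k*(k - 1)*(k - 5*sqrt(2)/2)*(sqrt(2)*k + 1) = sqrt(2)*k^4 - 4*k^3 - sqrt(2)*k^3 - 5*sqrt(2)*k^2/2 + 4*k^2 + 5*sqrt(2)*k/2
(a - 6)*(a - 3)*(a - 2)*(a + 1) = a^4 - 10*a^3 + 25*a^2 - 36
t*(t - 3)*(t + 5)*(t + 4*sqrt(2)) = t^4 + 2*t^3 + 4*sqrt(2)*t^3 - 15*t^2 + 8*sqrt(2)*t^2 - 60*sqrt(2)*t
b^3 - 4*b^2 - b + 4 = (b - 4)*(b - 1)*(b + 1)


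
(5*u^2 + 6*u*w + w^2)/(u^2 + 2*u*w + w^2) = (5*u + w)/(u + w)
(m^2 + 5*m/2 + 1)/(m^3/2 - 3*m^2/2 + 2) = (2*m^2 + 5*m + 2)/(m^3 - 3*m^2 + 4)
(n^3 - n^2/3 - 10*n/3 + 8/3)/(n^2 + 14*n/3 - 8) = (n^2 + n - 2)/(n + 6)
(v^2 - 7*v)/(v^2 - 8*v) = (v - 7)/(v - 8)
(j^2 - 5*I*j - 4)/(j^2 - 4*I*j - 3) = (j - 4*I)/(j - 3*I)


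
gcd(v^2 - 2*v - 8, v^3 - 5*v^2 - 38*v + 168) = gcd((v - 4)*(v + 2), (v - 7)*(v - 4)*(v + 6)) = v - 4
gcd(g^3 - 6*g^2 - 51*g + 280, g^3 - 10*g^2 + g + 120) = g^2 - 13*g + 40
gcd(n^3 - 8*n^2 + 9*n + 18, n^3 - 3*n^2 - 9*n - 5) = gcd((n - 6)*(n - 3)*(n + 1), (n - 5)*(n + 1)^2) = n + 1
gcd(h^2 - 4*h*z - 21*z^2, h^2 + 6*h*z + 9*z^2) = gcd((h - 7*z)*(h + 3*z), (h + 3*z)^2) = h + 3*z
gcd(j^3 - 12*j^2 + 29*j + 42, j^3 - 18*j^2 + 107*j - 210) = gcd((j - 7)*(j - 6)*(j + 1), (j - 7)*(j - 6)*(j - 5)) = j^2 - 13*j + 42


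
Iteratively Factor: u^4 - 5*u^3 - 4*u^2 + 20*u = (u - 2)*(u^3 - 3*u^2 - 10*u) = (u - 2)*(u + 2)*(u^2 - 5*u) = (u - 5)*(u - 2)*(u + 2)*(u)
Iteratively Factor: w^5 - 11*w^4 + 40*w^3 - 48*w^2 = (w - 3)*(w^4 - 8*w^3 + 16*w^2) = w*(w - 3)*(w^3 - 8*w^2 + 16*w) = w*(w - 4)*(w - 3)*(w^2 - 4*w) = w*(w - 4)^2*(w - 3)*(w)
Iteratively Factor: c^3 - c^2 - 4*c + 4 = (c - 2)*(c^2 + c - 2) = (c - 2)*(c - 1)*(c + 2)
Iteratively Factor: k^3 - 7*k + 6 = (k - 2)*(k^2 + 2*k - 3) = (k - 2)*(k - 1)*(k + 3)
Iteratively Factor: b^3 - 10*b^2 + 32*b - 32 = (b - 4)*(b^2 - 6*b + 8) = (b - 4)^2*(b - 2)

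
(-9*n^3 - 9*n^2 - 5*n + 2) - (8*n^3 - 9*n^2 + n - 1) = -17*n^3 - 6*n + 3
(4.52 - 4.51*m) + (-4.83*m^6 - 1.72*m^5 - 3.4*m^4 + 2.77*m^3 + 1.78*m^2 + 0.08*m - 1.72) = -4.83*m^6 - 1.72*m^5 - 3.4*m^4 + 2.77*m^3 + 1.78*m^2 - 4.43*m + 2.8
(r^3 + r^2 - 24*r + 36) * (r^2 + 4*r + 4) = r^5 + 5*r^4 - 16*r^3 - 56*r^2 + 48*r + 144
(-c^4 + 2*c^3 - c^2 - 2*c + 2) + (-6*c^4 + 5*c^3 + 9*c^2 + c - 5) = -7*c^4 + 7*c^3 + 8*c^2 - c - 3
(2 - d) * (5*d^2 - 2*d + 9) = -5*d^3 + 12*d^2 - 13*d + 18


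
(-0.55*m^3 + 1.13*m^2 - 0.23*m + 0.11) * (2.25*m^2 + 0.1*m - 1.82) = -1.2375*m^5 + 2.4875*m^4 + 0.5965*m^3 - 1.8321*m^2 + 0.4296*m - 0.2002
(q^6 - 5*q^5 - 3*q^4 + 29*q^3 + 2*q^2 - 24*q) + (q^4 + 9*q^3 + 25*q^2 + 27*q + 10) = q^6 - 5*q^5 - 2*q^4 + 38*q^3 + 27*q^2 + 3*q + 10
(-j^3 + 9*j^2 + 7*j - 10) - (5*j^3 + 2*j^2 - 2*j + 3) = -6*j^3 + 7*j^2 + 9*j - 13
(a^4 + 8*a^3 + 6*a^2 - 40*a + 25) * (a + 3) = a^5 + 11*a^4 + 30*a^3 - 22*a^2 - 95*a + 75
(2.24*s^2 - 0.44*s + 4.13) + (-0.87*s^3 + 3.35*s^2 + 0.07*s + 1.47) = -0.87*s^3 + 5.59*s^2 - 0.37*s + 5.6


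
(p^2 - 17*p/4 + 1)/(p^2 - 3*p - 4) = (p - 1/4)/(p + 1)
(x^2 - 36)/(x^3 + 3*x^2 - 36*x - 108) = 1/(x + 3)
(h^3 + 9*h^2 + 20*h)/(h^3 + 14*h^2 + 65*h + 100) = h/(h + 5)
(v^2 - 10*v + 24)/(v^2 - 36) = (v - 4)/(v + 6)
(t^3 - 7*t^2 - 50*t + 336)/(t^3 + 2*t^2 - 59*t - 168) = (t - 6)/(t + 3)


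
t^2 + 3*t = t*(t + 3)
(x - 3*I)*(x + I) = x^2 - 2*I*x + 3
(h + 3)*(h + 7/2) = h^2 + 13*h/2 + 21/2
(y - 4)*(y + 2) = y^2 - 2*y - 8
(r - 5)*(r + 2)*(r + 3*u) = r^3 + 3*r^2*u - 3*r^2 - 9*r*u - 10*r - 30*u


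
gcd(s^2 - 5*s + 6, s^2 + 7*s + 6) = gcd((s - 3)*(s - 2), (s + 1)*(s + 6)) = 1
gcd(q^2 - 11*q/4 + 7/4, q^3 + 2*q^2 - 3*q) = q - 1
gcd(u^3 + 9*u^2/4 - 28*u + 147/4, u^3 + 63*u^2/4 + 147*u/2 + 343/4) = u + 7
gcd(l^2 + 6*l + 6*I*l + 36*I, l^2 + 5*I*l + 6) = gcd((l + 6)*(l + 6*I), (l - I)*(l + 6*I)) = l + 6*I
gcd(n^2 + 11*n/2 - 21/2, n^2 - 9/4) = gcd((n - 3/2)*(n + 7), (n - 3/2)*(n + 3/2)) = n - 3/2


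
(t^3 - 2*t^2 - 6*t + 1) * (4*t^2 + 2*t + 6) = 4*t^5 - 6*t^4 - 22*t^3 - 20*t^2 - 34*t + 6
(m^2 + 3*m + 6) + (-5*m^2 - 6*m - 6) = -4*m^2 - 3*m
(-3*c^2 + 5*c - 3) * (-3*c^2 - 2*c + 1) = 9*c^4 - 9*c^3 - 4*c^2 + 11*c - 3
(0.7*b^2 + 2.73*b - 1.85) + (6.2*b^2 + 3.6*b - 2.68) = 6.9*b^2 + 6.33*b - 4.53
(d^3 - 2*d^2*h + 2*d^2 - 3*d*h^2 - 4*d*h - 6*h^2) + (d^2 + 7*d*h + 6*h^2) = d^3 - 2*d^2*h + 3*d^2 - 3*d*h^2 + 3*d*h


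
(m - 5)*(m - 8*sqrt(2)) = m^2 - 8*sqrt(2)*m - 5*m + 40*sqrt(2)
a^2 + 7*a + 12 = (a + 3)*(a + 4)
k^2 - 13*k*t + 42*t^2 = (k - 7*t)*(k - 6*t)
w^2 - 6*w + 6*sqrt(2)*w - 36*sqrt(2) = (w - 6)*(w + 6*sqrt(2))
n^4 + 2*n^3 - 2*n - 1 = (n - 1)*(n + 1)^3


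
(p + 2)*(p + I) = p^2 + 2*p + I*p + 2*I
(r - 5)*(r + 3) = r^2 - 2*r - 15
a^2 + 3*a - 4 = (a - 1)*(a + 4)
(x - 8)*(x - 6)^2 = x^3 - 20*x^2 + 132*x - 288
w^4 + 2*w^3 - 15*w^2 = w^2*(w - 3)*(w + 5)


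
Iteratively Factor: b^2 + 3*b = (b)*(b + 3)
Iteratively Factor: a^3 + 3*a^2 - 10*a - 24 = (a + 4)*(a^2 - a - 6) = (a + 2)*(a + 4)*(a - 3)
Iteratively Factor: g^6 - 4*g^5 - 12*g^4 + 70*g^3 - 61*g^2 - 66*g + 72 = (g - 3)*(g^5 - g^4 - 15*g^3 + 25*g^2 + 14*g - 24) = (g - 3)^2*(g^4 + 2*g^3 - 9*g^2 - 2*g + 8) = (g - 3)^2*(g - 1)*(g^3 + 3*g^2 - 6*g - 8) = (g - 3)^2*(g - 2)*(g - 1)*(g^2 + 5*g + 4) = (g - 3)^2*(g - 2)*(g - 1)*(g + 4)*(g + 1)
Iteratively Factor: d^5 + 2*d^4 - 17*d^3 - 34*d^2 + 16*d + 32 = (d - 1)*(d^4 + 3*d^3 - 14*d^2 - 48*d - 32) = (d - 1)*(d + 1)*(d^3 + 2*d^2 - 16*d - 32) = (d - 4)*(d - 1)*(d + 1)*(d^2 + 6*d + 8) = (d - 4)*(d - 1)*(d + 1)*(d + 2)*(d + 4)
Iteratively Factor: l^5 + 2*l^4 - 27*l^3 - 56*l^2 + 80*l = (l + 4)*(l^4 - 2*l^3 - 19*l^2 + 20*l) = l*(l + 4)*(l^3 - 2*l^2 - 19*l + 20) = l*(l - 1)*(l + 4)*(l^2 - l - 20) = l*(l - 1)*(l + 4)^2*(l - 5)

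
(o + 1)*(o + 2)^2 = o^3 + 5*o^2 + 8*o + 4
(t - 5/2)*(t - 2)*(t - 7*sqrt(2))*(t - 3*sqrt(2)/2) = t^4 - 17*sqrt(2)*t^3/2 - 9*t^3/2 + 26*t^2 + 153*sqrt(2)*t^2/4 - 189*t/2 - 85*sqrt(2)*t/2 + 105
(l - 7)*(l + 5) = l^2 - 2*l - 35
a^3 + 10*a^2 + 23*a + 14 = (a + 1)*(a + 2)*(a + 7)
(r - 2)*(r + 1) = r^2 - r - 2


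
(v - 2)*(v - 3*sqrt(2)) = v^2 - 3*sqrt(2)*v - 2*v + 6*sqrt(2)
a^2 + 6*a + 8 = (a + 2)*(a + 4)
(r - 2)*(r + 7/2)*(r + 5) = r^3 + 13*r^2/2 + r/2 - 35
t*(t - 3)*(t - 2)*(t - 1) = t^4 - 6*t^3 + 11*t^2 - 6*t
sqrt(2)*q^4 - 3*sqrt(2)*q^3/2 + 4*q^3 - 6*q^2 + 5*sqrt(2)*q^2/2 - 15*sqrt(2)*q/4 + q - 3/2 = (q - 3/2)*(q + sqrt(2)/2)*(q + sqrt(2))*(sqrt(2)*q + 1)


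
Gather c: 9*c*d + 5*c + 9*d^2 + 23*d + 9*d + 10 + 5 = c*(9*d + 5) + 9*d^2 + 32*d + 15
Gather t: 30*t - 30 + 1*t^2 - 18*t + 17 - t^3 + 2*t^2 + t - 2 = -t^3 + 3*t^2 + 13*t - 15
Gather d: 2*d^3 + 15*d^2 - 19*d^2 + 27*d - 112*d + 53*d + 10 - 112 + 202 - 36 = 2*d^3 - 4*d^2 - 32*d + 64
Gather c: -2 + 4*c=4*c - 2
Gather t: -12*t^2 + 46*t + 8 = -12*t^2 + 46*t + 8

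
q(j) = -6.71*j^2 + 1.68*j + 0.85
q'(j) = 1.68 - 13.42*j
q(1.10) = -5.42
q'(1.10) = -13.08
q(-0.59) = -2.48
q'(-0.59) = 9.60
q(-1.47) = -16.12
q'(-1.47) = 21.41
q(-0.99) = -7.39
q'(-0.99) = 14.97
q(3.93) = -96.18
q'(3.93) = -51.06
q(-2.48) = -44.59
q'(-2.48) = 34.96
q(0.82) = -2.28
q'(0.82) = -9.32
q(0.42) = 0.37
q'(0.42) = -3.96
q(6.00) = -230.63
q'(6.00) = -78.84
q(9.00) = -527.54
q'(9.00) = -119.10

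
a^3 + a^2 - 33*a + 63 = (a - 3)^2*(a + 7)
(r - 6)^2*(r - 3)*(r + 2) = r^4 - 13*r^3 + 42*r^2 + 36*r - 216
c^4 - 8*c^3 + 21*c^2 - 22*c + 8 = (c - 4)*(c - 2)*(c - 1)^2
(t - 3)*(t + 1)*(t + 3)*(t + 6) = t^4 + 7*t^3 - 3*t^2 - 63*t - 54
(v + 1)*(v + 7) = v^2 + 8*v + 7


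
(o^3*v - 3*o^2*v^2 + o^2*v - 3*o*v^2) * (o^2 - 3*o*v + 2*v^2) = o^5*v - 6*o^4*v^2 + o^4*v + 11*o^3*v^3 - 6*o^3*v^2 - 6*o^2*v^4 + 11*o^2*v^3 - 6*o*v^4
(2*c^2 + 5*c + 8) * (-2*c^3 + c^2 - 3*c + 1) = -4*c^5 - 8*c^4 - 17*c^3 - 5*c^2 - 19*c + 8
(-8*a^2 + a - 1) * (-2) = 16*a^2 - 2*a + 2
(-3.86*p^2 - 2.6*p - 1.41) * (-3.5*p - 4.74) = 13.51*p^3 + 27.3964*p^2 + 17.259*p + 6.6834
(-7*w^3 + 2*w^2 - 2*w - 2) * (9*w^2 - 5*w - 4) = -63*w^5 + 53*w^4 - 16*w^2 + 18*w + 8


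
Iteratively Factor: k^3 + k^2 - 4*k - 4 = (k + 1)*(k^2 - 4) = (k - 2)*(k + 1)*(k + 2)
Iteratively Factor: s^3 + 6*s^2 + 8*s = (s + 4)*(s^2 + 2*s) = (s + 2)*(s + 4)*(s)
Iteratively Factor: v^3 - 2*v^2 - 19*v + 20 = (v + 4)*(v^2 - 6*v + 5) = (v - 1)*(v + 4)*(v - 5)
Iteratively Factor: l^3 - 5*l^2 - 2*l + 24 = (l - 4)*(l^2 - l - 6) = (l - 4)*(l + 2)*(l - 3)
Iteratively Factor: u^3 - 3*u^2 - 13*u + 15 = (u - 1)*(u^2 - 2*u - 15) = (u - 5)*(u - 1)*(u + 3)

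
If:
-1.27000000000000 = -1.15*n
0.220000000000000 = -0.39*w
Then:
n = 1.10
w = -0.56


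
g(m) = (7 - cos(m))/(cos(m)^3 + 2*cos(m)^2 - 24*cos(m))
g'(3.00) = -0.04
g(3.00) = 0.32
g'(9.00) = -0.14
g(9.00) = 0.35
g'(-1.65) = 46.43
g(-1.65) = 3.70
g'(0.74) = -0.35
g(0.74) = -0.39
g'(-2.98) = 0.05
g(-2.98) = 0.32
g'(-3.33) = -0.05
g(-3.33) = 0.33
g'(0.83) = -0.46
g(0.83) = -0.42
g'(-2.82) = 0.10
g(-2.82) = 0.34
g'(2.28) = -0.51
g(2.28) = 0.47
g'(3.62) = 0.17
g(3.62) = 0.36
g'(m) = (7 - cos(m))*(3*sin(m)*cos(m)^2 + 4*sin(m)*cos(m) - 24*sin(m))/(cos(m)^3 + 2*cos(m)^2 - 24*cos(m))^2 + sin(m)/(cos(m)^3 + 2*cos(m)^2 - 24*cos(m))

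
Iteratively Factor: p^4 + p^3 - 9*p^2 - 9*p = (p + 1)*(p^3 - 9*p) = (p - 3)*(p + 1)*(p^2 + 3*p) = (p - 3)*(p + 1)*(p + 3)*(p)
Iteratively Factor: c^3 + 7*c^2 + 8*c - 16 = (c + 4)*(c^2 + 3*c - 4) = (c + 4)^2*(c - 1)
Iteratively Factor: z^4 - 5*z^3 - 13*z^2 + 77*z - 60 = (z - 5)*(z^3 - 13*z + 12) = (z - 5)*(z - 1)*(z^2 + z - 12) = (z - 5)*(z - 1)*(z + 4)*(z - 3)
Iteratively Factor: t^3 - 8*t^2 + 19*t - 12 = (t - 3)*(t^2 - 5*t + 4) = (t - 3)*(t - 1)*(t - 4)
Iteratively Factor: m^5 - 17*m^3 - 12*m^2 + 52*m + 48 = (m + 1)*(m^4 - m^3 - 16*m^2 + 4*m + 48) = (m - 4)*(m + 1)*(m^3 + 3*m^2 - 4*m - 12) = (m - 4)*(m + 1)*(m + 2)*(m^2 + m - 6) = (m - 4)*(m + 1)*(m + 2)*(m + 3)*(m - 2)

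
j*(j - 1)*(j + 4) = j^3 + 3*j^2 - 4*j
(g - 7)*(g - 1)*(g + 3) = g^3 - 5*g^2 - 17*g + 21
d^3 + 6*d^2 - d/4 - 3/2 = (d - 1/2)*(d + 1/2)*(d + 6)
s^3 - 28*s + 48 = (s - 4)*(s - 2)*(s + 6)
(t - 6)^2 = t^2 - 12*t + 36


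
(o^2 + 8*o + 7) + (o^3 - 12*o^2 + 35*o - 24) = o^3 - 11*o^2 + 43*o - 17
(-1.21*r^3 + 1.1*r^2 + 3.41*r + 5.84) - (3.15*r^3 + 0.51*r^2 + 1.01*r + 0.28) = -4.36*r^3 + 0.59*r^2 + 2.4*r + 5.56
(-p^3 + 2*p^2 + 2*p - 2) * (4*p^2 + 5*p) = -4*p^5 + 3*p^4 + 18*p^3 + 2*p^2 - 10*p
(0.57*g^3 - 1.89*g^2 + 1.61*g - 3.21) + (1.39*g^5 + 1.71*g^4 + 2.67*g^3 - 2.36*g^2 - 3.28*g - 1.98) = 1.39*g^5 + 1.71*g^4 + 3.24*g^3 - 4.25*g^2 - 1.67*g - 5.19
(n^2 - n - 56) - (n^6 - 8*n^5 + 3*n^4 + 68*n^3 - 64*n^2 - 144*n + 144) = -n^6 + 8*n^5 - 3*n^4 - 68*n^3 + 65*n^2 + 143*n - 200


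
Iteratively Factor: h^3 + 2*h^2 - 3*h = (h)*(h^2 + 2*h - 3) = h*(h + 3)*(h - 1)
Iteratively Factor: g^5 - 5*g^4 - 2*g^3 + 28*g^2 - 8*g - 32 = (g - 4)*(g^4 - g^3 - 6*g^2 + 4*g + 8) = (g - 4)*(g - 2)*(g^3 + g^2 - 4*g - 4) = (g - 4)*(g - 2)*(g + 2)*(g^2 - g - 2) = (g - 4)*(g - 2)^2*(g + 2)*(g + 1)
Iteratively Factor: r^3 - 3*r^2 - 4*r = (r)*(r^2 - 3*r - 4) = r*(r - 4)*(r + 1)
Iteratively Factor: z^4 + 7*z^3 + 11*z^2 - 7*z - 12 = (z - 1)*(z^3 + 8*z^2 + 19*z + 12) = (z - 1)*(z + 3)*(z^2 + 5*z + 4) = (z - 1)*(z + 1)*(z + 3)*(z + 4)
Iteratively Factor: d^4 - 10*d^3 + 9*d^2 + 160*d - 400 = (d - 5)*(d^3 - 5*d^2 - 16*d + 80) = (d - 5)*(d - 4)*(d^2 - d - 20) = (d - 5)^2*(d - 4)*(d + 4)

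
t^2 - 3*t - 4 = (t - 4)*(t + 1)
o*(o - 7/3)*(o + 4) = o^3 + 5*o^2/3 - 28*o/3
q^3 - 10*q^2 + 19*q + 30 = (q - 6)*(q - 5)*(q + 1)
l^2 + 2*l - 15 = (l - 3)*(l + 5)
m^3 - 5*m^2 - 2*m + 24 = (m - 4)*(m - 3)*(m + 2)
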